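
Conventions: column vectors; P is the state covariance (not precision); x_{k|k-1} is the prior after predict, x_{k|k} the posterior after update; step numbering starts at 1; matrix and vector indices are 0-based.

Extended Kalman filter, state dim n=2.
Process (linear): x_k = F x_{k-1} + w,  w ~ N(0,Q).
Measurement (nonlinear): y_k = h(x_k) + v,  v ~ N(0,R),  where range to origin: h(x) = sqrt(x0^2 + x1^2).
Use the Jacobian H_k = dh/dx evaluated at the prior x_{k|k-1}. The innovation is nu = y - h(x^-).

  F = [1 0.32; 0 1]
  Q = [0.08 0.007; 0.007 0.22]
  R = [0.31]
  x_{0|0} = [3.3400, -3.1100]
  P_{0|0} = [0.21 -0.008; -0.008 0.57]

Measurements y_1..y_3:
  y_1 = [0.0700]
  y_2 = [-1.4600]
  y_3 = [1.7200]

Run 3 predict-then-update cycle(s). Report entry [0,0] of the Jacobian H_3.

H_jac[0,0] = -0.5181

step 1: x^-=[2.3448, -3.1100]  P^-=[0.3432 0.1814; 0.1814 0.7900]  H_jac=[0.6020 -0.7985]  S=[0.7637]  K=[0.0809; -0.6830]  nu=[-3.8249]  x^+=[2.0353, -0.4976]  P^+=[0.3382 0.2236; 0.2236 0.4338]
step 2: x^-=[1.8761, -0.4976]  P^-=[0.6058 0.3694; 0.3694 0.6538]  H_jac=[0.9666 -0.2564]  S=[0.7358]  K=[0.6670; 0.2575]  nu=[-3.4009]  x^+=[-0.3924, -1.3732]  P^+=[0.2784 0.2430; 0.2430 0.6050]
step 3: x^-=[-0.8319, -1.3732]  P^-=[0.5759 0.4436; 0.4436 0.8250]  H_jac=[-0.5181 -0.8553]  S=[1.4613]  K=[-0.4638; -0.6402]  nu=[0.1145]  x^+=[-0.8849, -1.4465]  P^+=[0.2615 0.0097; 0.0097 0.2261]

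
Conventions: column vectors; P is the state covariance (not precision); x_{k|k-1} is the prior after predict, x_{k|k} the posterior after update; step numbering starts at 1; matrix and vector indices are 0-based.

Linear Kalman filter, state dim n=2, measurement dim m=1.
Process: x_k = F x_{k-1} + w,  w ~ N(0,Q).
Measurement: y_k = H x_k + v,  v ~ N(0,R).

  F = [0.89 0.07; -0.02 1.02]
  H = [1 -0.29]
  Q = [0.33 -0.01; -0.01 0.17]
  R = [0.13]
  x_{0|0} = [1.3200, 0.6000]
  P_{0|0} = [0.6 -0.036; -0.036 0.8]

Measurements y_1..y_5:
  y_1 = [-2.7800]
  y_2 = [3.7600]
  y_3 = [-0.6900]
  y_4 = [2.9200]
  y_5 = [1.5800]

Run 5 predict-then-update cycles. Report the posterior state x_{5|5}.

step 1: x^-=[1.2168, 0.5856]  P^-=[0.8047 0.0038; 0.0038 1.0040]  S=[1.0169]  K=[0.7902; -0.2826]  nu=[-3.8270]  x^+=[-1.8073, 1.6670]  P^+=[0.1697 0.2309; 0.2309 0.9228]
step 2: x^-=[-1.4918, 1.7365]  P^-=[0.4977 0.2621; 0.2621 1.1208]  S=[0.5699]  K=[0.7399; -0.1103]  nu=[5.7554]  x^+=[2.7666, 1.1015]  P^+=[0.1857 0.3087; 0.3087 1.1138]
step 3: x^-=[2.5394, 1.0682]  P^-=[0.5210 0.3460; 0.3460 1.3163]  S=[0.5610]  K=[0.7498; -0.0637]  nu=[-2.9196]  x^+=[0.3502, 1.2542]  P^+=[0.2056 0.3728; 0.3728 1.3140]
step 4: x^-=[0.3995, 1.2722]  P^-=[0.5457 0.4181; 0.4181 1.5220]  S=[0.5613]  K=[0.7563; -0.0415]  nu=[2.8895]  x^+=[2.5849, 1.1522]  P^+=[0.2247 0.4357; 0.4357 1.5210]
step 5: x^-=[2.3812, 1.1235]  P^-=[0.5697 0.4895; 0.4895 1.7348]  S=[0.5617]  K=[0.7615; -0.0242]  nu=[-0.4754]  x^+=[2.0192, 1.1350]  P^+=[0.2440 0.4998; 0.4998 1.7344]

x_post = [2.0192, 1.1350]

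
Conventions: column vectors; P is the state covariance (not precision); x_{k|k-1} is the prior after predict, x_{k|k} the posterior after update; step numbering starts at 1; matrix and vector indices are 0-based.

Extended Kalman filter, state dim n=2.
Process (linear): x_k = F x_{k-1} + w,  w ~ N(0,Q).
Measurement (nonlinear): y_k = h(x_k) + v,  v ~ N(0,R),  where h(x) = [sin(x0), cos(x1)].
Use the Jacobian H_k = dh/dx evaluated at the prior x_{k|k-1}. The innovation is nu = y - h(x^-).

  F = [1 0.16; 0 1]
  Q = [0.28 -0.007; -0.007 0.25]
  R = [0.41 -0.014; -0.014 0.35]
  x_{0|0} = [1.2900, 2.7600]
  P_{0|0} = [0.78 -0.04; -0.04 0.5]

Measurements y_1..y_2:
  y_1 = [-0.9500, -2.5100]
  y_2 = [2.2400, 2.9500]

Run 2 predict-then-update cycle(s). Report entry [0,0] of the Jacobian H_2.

step 1: x^-=[1.7316, 2.7600]  P^-=[1.0600 0.0330; 0.0330 0.7500]  H_jac=[-0.1601 0.0000; 0.0000 -0.3724]  S=[0.4372 -0.0120; -0.0120 0.4540]  K=[-0.3892 -0.0374; -0.0290 -0.6160]  nu=[-1.9371, -1.5819]  x^+=[2.5447, 3.7906]  P^+=[0.9935 0.0205; 0.0205 0.5778]
step 2: x^-=[3.1512, 3.7906]  P^-=[1.2948 0.1060; 0.1060 0.8278]  H_jac=[-1.0000 0.0000; 0.0000 0.6044]  S=[1.7047 -0.0780; -0.0780 0.6524]  K=[-0.7592 0.0073; -0.0272 0.7637]  nu=[2.2497, 3.7467]  x^+=[1.4709, 6.5906]  P^+=[0.3114 0.0218; 0.0218 0.4428]

H_jac[0,0] = -1.0000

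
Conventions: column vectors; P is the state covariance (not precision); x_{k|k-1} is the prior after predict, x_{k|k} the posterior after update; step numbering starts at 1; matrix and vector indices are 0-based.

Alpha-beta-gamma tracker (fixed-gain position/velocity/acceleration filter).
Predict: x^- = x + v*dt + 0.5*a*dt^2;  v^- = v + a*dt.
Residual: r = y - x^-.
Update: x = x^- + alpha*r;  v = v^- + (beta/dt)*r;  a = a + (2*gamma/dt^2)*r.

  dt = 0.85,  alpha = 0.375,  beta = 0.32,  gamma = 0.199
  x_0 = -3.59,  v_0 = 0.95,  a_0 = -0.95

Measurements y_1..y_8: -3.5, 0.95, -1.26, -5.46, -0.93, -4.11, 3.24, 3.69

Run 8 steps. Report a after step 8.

a_post = 7.0821

step 1: x_pred=-3.1257  r=-0.3743  x^+=-3.2661  v^+=0.0016  a^+=-1.1562
step 2: x_pred=-3.6824  r=4.6324  x^+=-1.9452  v^+=0.7628  a^+=1.3956
step 3: x_pred=-0.7927  r=-0.4673  x^+=-0.9679  v^+=1.7731  a^+=1.1382
step 4: x_pred=0.9504  r=-6.4104  x^+=-1.4535  v^+=0.3273  a^+=-2.3931
step 5: x_pred=-2.0398  r=1.1098  x^+=-1.6236  v^+=-1.2890  a^+=-1.7817
step 6: x_pred=-3.3629  r=-0.7471  x^+=-3.6431  v^+=-3.0847  a^+=-2.1932
step 7: x_pred=-7.0574  r=10.2974  x^+=-3.1959  v^+=-1.0723  a^+=3.4792
step 8: x_pred=-2.8505  r=6.5405  x^+=-0.3978  v^+=4.3473  a^+=7.0821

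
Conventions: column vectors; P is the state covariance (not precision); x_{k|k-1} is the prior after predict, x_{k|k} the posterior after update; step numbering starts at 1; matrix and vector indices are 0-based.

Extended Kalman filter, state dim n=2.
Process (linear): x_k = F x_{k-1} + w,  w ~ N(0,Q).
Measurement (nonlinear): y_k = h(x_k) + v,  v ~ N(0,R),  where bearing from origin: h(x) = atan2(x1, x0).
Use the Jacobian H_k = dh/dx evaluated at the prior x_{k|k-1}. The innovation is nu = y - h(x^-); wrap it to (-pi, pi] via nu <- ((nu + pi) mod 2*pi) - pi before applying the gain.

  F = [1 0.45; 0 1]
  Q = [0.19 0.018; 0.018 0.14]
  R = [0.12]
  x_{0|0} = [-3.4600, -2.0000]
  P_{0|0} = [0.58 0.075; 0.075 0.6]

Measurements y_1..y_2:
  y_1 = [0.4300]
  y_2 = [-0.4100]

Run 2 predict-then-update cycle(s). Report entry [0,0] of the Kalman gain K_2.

K[0,0] = 0.4202

step 1: x^-=[-4.3600, -2.0000]  P^-=[0.9590 0.3630; 0.3630 0.7400]  H_jac=[0.0869 -0.1895]  S=[0.1419]  K=[0.1027; -0.7660]  nu=[3.1415]  x^+=[-4.0373, -4.4065]  P^+=[0.9575 0.3742; 0.3742 0.6568]
step 2: x^-=[-6.0202, -4.4065]  P^-=[1.6172 0.6877; 0.6877 0.7968]  H_jac=[0.0792 -0.1082]  S=[0.1277]  K=[0.4202; -0.2485]  nu=[2.0997]  x^+=[-5.1379, -4.9284]  P^+=[1.5947 0.7010; 0.7010 0.7889]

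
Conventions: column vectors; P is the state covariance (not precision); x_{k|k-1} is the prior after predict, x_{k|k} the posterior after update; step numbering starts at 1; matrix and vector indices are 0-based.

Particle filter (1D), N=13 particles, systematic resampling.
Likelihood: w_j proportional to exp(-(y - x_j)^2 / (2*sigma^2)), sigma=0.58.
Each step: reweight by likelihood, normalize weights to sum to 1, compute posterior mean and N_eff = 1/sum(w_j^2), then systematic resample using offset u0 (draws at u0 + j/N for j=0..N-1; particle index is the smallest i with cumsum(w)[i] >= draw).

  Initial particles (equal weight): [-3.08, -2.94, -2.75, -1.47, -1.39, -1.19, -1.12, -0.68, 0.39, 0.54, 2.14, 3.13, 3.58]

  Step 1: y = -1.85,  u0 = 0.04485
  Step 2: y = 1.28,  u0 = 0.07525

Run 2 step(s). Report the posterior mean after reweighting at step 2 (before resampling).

step 1: w=[0.0328, 0.0531, 0.0931, 0.2505, 0.2267, 0.1625, 0.1406, 0.0406, 0.0002, 0.0001, 0.0000, 0.0000, 0.0000]  mean=-1.5746  Neff=5.7312  idx=[1, 2, 3, 3, 3, 4, 4, 4, 5, 5, 5, 6, 7]
step 2: w=[0.0000, 0.0000, 0.0033, 0.0033, 0.0033, 0.0063, 0.0063, 0.0063, 0.0291, 0.0291, 0.0291, 0.0483, 0.8356]  mean=-0.7670  Neff=1.4219  idx=[9, 11, 12, 12, 12, 12, 12, 12, 12, 12, 12, 12, 12]

post_mean = -0.7670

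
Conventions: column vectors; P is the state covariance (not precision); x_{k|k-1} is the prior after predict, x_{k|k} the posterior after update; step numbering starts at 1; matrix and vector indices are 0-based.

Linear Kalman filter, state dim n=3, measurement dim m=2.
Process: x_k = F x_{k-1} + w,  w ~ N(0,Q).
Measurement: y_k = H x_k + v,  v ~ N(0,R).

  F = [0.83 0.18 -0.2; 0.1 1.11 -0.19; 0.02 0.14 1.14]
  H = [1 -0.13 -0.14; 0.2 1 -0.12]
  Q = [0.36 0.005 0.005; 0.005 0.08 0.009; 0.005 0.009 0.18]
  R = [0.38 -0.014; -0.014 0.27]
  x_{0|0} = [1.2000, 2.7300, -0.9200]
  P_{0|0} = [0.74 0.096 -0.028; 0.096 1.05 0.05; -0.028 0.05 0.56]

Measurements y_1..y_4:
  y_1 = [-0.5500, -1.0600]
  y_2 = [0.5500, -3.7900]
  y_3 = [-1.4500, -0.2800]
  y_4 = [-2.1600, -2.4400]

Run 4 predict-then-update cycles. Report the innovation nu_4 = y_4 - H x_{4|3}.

step 1: x^-=[1.6714, 3.3251, -0.6426]  P^-=[0.9606 0.3798 -0.0900; 0.3798 1.4026 0.1147; -0.0900 0.1147 0.9439]  S=[1.3134 0.3806; 0.3806 1.8533]  K=[0.6510 0.1807; -0.0967 0.8102; -0.1891 0.0299]  nu=[-1.8791, -4.7965]  x^+=[-0.4187, -0.3794, -0.4306]  P^+=[0.2539 -0.0030 0.0673; -0.0030 0.2333 0.1052; 0.0673 0.1052 0.8995]
step 2: x^-=[-0.3297, -0.3812, -0.5524]  P^-=[0.5476 0.0651 -0.1083; 0.0651 0.3549 -0.0114; -0.1083 -0.0114 1.3904]  S=[0.9738 0.1536; 0.1536 0.7008]  K=[0.5458 0.1481; -0.0642 0.5410; -0.2740 -0.2252]  nu=[0.7528, -3.4091]  x^+=[-0.4237, -2.2740, 0.0091]  P^+=[0.2173 -0.0008 0.0859; -0.0008 0.1564 0.0774; 0.0859 0.0774 1.2627]
step 3: x^-=[-0.7628, -2.5682, -0.3164]  P^-=[0.5309 0.0664 -0.1808; 0.0664 0.2844 -0.1345; -0.1808 -0.1345 1.8528]  S=[0.9805 0.1945; 0.1945 0.6698]  K=[0.5316 0.1357; -0.0464 0.4820; -0.3340 -0.4897]  nu=[-1.0654, 2.4028]  x^+=[-1.0030, -1.3607, -1.1372]  P^+=[0.2135 -0.0018 0.0972; -0.0018 0.1354 0.0353; 0.0972 0.0353 1.5192]
step 4: x^-=[-0.8500, -1.3946, -1.5070]  P^-=[0.5368 0.0795 -0.2368; 0.0795 0.2848 -0.2442; -0.2368 -0.2442 2.1728]  S=[1.0010 0.2357; 0.2357 0.7093]  K=[0.5291 0.1277; -0.0358 0.4771; -0.3530 -0.6613]  nu=[-1.7023, -1.0562]  x^+=[-1.8854, -1.8376, -0.2075]  P^+=[0.2133 -0.0032 0.1031; -0.0032 0.1301 0.0011; 0.1031 0.0011 1.6278]

innov = [-1.7023, -1.0562]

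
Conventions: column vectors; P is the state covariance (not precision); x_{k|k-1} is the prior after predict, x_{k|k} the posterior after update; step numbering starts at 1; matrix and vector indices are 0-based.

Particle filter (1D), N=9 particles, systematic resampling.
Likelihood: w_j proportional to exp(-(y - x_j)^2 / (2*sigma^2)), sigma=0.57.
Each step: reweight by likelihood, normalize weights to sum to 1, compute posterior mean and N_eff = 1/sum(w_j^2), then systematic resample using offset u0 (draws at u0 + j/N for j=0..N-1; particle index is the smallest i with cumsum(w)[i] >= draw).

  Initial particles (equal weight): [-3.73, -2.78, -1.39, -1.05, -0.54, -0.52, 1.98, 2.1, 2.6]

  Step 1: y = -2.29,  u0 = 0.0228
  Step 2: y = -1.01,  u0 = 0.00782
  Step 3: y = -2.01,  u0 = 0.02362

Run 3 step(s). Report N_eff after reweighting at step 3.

step 1: w=[0.0364, 0.6113, 0.2543, 0.0830, 0.0079, 0.0071, 0.0000, 0.0000, 0.0000]  mean=-2.2836  Neff=2.2389  idx=[0, 1, 1, 1, 1, 1, 2, 2, 3]
step 2: w=[0.0000, 0.0031, 0.0031, 0.0031, 0.0031, 0.0031, 0.3034, 0.3034, 0.3780]  mean=-1.2827  Neff=3.0582  idx=[3, 6, 6, 7, 7, 7, 8, 8, 8]
step 3: w=[0.1031, 0.1421, 0.1421, 0.1421, 0.1421, 0.1421, 0.0622, 0.0622, 0.0622]  mean=-1.4699  Neff=8.1194  idx=[0, 1, 2, 2, 3, 4, 5, 5, 7]

N_eff = 8.1194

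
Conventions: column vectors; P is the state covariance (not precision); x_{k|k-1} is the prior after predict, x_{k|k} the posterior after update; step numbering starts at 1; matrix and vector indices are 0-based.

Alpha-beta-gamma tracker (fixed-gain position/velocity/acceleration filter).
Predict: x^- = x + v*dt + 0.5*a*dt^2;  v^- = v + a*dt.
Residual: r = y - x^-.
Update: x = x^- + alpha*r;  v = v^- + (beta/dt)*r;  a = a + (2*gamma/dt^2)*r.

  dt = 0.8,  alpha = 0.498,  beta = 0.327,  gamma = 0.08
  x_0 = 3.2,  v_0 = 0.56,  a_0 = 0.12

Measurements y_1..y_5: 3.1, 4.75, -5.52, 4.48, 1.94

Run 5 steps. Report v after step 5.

v_post = -0.8673

step 1: x_pred=3.6864  r=-0.5864  x^+=3.3944  v^+=0.4163  a^+=-0.0266
step 2: x_pred=3.7189  r=1.0311  x^+=4.2324  v^+=0.8165  a^+=0.2312
step 3: x_pred=4.9596  r=-10.4796  x^+=-0.2593  v^+=-3.2821  a^+=-2.3887
step 4: x_pred=-3.6493  r=8.1293  x^+=0.3991  v^+=-1.8702  a^+=-0.3564
step 5: x_pred=-1.2111  r=3.1511  x^+=0.3581  v^+=-0.8673  a^+=0.4314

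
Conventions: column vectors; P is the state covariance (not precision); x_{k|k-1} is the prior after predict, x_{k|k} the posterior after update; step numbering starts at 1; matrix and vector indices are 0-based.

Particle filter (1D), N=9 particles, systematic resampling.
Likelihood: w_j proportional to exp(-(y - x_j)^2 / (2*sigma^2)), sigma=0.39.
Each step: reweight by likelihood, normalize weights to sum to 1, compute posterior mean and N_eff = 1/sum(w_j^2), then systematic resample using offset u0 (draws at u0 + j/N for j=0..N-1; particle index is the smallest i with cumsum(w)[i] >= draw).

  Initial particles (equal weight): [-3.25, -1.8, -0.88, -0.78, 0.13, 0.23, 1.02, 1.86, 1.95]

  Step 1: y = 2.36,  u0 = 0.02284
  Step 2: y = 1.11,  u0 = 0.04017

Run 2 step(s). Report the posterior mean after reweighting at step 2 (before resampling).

step 1: w=[0.0000, 0.0000, 0.0000, 0.0000, 0.0000, 0.0000, 0.0027, 0.4319, 0.5654]  mean=1.9086  Neff=1.9754  idx=[7, 7, 7, 7, 8, 8, 8, 8, 8]
step 2: w=[0.1404, 0.1404, 0.1404, 0.1404, 0.0877, 0.0877, 0.0877, 0.0877, 0.0877]  mean=1.8995  Neff=8.5268  idx=[0, 1, 1, 2, 3, 4, 5, 6, 8]

post_mean = 1.8995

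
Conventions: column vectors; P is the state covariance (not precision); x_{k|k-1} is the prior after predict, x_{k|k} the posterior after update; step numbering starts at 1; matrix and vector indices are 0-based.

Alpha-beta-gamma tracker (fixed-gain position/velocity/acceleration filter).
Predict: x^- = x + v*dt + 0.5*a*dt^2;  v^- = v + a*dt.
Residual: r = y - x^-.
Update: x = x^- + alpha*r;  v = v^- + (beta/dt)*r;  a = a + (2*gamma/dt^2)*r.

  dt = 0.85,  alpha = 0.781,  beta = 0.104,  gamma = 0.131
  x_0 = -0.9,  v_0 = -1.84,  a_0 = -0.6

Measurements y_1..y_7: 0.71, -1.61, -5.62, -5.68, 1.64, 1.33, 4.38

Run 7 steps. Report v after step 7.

v_post = 4.7782

step 1: x_pred=-2.6807  r=3.3907  x^+=-0.0326  v^+=-1.9351  a^+=0.6296
step 2: x_pred=-1.4500  r=-0.1600  x^+=-1.5750  v^+=-1.4196  a^+=0.5716
step 3: x_pred=-2.5751  r=-3.0449  x^+=-4.9532  v^+=-1.3063  a^+=-0.5326
step 4: x_pred=-6.2559  r=0.5759  x^+=-5.8061  v^+=-1.6885  a^+=-0.3238
step 5: x_pred=-7.3583  r=8.9983  x^+=-0.3306  v^+=-0.8628  a^+=2.9393
step 6: x_pred=-0.0022  r=1.3322  x^+=1.0383  v^+=1.7986  a^+=3.4224
step 7: x_pred=3.8034  r=0.5766  x^+=4.2537  v^+=4.7782  a^+=3.6315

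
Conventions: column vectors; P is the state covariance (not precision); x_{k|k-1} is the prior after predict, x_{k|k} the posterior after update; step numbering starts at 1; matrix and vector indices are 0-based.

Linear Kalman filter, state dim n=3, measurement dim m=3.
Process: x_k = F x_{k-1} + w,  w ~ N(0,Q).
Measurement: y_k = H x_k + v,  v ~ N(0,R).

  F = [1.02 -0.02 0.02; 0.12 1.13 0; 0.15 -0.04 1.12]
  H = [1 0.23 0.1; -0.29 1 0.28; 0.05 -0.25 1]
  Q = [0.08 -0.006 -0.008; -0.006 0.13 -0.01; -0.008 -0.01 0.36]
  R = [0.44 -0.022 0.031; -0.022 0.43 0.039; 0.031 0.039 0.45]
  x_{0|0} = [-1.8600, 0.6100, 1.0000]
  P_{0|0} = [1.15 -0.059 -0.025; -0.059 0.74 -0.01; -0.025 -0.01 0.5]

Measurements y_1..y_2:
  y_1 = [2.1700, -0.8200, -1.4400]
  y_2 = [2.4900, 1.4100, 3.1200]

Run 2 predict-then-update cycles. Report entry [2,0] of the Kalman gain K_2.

K[2,0] = 0.0403

step 1: x^-=[-1.8894, 0.4661, 0.8166]  P^-=[1.2784 0.0499 0.1539; 0.0499 1.0755 -0.0485; 0.1539 -0.0485 1.0075]  S=[1.8368 -0.0399 0.2667; -0.0399 1.6109 -0.0478; 0.2667 -0.0478 1.5663]  K=[0.7063 -0.1547 0.0061; 0.2047 0.6489 -0.2161; 0.0407 0.1377 0.6531]  nu=[3.8705, -2.0627, -2.0456]  x^+=[1.1511, 0.3618, -0.6458]  P^+=[0.3122 0.0074 0.0049; 0.0074 0.2679 0.0010; 0.0049 0.0010 0.3006]
step 2: x^-=[1.1539, 0.5470, -0.5651]  P^-=[0.4049 0.0346 0.0519; 0.0346 0.4786 -0.0133; 0.0519 -0.0133 0.7459]  S=[0.9034 0.0347 0.1395; 0.0347 0.9652 0.0999; 0.1395 0.0999 1.2378]  K=[0.4653 -0.0881 0.0060; 0.1652 0.4927 -0.1644; 0.0403 0.1242 0.5928]  nu=[1.2668, 1.3559, 3.7641]  x^+=[1.6464, 0.8055, 1.8859]  P^+=[0.2040 0.0096 0.0059; 0.0096 0.2043 0.0010; 0.0059 0.0010 0.2728]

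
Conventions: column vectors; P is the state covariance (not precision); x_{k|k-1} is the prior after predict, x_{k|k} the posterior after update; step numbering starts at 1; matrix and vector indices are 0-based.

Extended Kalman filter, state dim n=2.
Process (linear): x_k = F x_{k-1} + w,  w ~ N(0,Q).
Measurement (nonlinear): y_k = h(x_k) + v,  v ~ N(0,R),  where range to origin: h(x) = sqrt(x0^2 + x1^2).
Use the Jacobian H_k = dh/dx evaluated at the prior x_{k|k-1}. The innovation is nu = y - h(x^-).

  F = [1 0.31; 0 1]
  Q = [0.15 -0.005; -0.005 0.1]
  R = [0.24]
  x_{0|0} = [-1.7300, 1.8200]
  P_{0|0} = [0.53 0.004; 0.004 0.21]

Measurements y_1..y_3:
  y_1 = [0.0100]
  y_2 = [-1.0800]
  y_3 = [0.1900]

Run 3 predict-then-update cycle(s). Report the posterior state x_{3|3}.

step 1: x^-=[-1.1658, 1.8200]  P^-=[0.7027 0.0641; 0.0641 0.3100]  H_jac=[-0.5394 0.8421]  S=[0.6060]  K=[-0.5363; 0.3737]  nu=[-2.1514]  x^+=[-0.0119, 1.0160]  P^+=[0.5283 0.1856; 0.1856 0.2254]
step 2: x^-=[0.3030, 1.0160]  P^-=[0.8150 0.2504; 0.2504 0.3254]  H_jac=[0.2858 0.9583]  S=[0.7425]  K=[0.6369; 0.5163]  nu=[-2.1403]  x^+=[-1.0601, -0.0890]  P^+=[0.5138 0.0063; 0.0063 0.1274]
step 3: x^-=[-1.0877, -0.0890]  P^-=[0.6800 0.0408; 0.0408 0.2274]  H_jac=[-0.9967 -0.0815]  S=[0.9236]  K=[-0.7374; -0.0641]  nu=[-0.9013]  x^+=[-0.4231, -0.0312]  P^+=[0.1778 -0.0029; -0.0029 0.2236]

x_post = [-0.4231, -0.0312]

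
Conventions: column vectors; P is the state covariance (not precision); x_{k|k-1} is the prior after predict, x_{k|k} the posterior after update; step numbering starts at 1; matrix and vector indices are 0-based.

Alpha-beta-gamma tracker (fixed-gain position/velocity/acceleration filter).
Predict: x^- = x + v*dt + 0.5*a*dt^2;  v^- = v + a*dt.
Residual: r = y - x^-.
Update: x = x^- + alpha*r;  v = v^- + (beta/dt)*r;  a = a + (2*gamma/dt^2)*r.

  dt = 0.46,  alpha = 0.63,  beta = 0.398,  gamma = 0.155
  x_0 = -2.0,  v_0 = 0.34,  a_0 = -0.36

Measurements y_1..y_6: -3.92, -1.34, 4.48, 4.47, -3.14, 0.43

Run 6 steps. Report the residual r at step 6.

step 1: x_pred=-1.8817  r=-2.0383  x^+=-3.1658  v^+=-1.5892  a^+=-3.3462
step 2: x_pred=-4.2509  r=2.9109  x^+=-2.4170  v^+=-0.6099  a^+=0.9183
step 3: x_pred=-2.6004  r=7.0804  x^+=1.8602  v^+=5.9386  a^+=11.2913
step 4: x_pred=5.7866  r=-1.3166  x^+=4.9572  v^+=9.9935  a^+=9.3624
step 5: x_pred=10.5447  r=-13.6847  x^+=1.9233  v^+=2.4599  a^+=-10.6861
step 6: x_pred=1.9243  r=-1.4943  x^+=0.9829  v^+=-3.7486  a^+=-12.8753

resid = -1.4943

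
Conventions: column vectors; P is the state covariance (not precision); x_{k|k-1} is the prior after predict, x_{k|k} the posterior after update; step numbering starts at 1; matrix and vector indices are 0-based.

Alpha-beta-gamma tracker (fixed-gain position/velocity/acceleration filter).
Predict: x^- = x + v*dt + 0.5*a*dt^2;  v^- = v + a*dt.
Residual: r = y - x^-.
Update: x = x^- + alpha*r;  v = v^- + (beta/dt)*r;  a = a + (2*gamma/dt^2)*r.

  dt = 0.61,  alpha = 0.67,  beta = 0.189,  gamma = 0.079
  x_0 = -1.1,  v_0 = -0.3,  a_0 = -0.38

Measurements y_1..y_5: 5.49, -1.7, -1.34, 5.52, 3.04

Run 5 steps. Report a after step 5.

step 1: x_pred=-1.3537  r=6.8437  x^+=3.2316  v^+=1.5886  a^+=2.5260
step 2: x_pred=4.6706  r=-6.3706  x^+=0.4023  v^+=1.1556  a^+=-0.1791
step 3: x_pred=1.0739  r=-2.4139  x^+=-0.5434  v^+=0.2984  a^+=-1.2041
step 4: x_pred=-0.5854  r=6.1054  x^+=3.5052  v^+=1.4556  a^+=1.3884
step 5: x_pred=4.6515  r=-1.6115  x^+=3.5718  v^+=1.8032  a^+=0.7041

a_post = 0.7041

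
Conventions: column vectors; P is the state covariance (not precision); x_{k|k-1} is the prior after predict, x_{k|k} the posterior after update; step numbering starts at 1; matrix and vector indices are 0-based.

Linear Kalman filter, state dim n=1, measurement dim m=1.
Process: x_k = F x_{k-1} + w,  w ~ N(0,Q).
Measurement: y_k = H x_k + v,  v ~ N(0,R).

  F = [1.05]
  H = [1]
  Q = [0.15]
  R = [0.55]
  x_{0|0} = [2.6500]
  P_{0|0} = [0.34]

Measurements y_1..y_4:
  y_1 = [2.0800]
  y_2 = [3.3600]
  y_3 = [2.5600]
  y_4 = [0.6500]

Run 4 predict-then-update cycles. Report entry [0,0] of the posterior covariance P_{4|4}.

step 1: x^-=[2.7825]  P^-=[0.5249]  S=[1.0749]  K=[0.4883]  nu=[-0.7025]  x^+=[2.4395]  P^+=[0.2686]
step 2: x^-=[2.5614]  P^-=[0.4461]  S=[0.9961]  K=[0.4478]  nu=[0.7986]  x^+=[2.9191]  P^+=[0.2463]
step 3: x^-=[3.0650]  P^-=[0.4216]  S=[0.9716]  K=[0.4339]  nu=[-0.5050]  x^+=[2.8459]  P^+=[0.2386]
step 4: x^-=[2.9882]  P^-=[0.4131]  S=[0.9631]  K=[0.4289]  nu=[-2.3382]  x^+=[1.9853]  P^+=[0.2359]

P_post[0,0] = 0.2359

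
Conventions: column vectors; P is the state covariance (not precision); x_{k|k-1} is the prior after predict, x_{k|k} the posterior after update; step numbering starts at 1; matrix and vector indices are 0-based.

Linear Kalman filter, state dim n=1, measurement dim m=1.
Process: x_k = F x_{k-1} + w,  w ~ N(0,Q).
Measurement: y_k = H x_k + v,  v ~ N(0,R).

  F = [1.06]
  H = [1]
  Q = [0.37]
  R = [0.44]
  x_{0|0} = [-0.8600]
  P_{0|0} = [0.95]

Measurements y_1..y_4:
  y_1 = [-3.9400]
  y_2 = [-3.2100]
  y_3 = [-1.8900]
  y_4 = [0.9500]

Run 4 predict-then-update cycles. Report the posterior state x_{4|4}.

step 1: x^-=[-0.9116]  P^-=[1.4374]  S=[1.8774]  K=[0.7656]  nu=[-3.0284]  x^+=[-3.2303]  P^+=[0.3369]
step 2: x^-=[-3.4241]  P^-=[0.7485]  S=[1.1885]  K=[0.6298]  nu=[0.2141]  x^+=[-3.2892]  P^+=[0.2771]
step 3: x^-=[-3.4866]  P^-=[0.6814]  S=[1.1214]  K=[0.6076]  nu=[1.5966]  x^+=[-2.5165]  P^+=[0.2674]
step 4: x^-=[-2.6675]  P^-=[0.6704]  S=[1.1104]  K=[0.6037]  nu=[3.6175]  x^+=[-0.4834]  P^+=[0.2656]

x_post = [-0.4834]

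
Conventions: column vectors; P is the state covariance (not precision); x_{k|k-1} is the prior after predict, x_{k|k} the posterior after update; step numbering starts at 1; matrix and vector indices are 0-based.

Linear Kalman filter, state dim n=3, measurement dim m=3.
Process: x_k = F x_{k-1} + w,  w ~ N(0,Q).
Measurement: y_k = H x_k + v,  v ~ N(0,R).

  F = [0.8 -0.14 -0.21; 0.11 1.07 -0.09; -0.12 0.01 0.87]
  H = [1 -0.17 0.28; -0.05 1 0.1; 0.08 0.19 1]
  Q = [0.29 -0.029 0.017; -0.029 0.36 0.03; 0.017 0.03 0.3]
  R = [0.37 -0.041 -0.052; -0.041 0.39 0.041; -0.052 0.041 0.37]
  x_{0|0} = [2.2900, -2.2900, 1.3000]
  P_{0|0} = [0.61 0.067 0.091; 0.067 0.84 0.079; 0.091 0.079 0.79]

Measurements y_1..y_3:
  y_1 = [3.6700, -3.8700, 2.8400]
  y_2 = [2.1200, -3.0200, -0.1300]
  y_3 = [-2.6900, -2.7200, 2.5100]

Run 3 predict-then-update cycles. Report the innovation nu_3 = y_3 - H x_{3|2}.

innov = [-4.9054, 0.7618, 2.3867]

step 1: x^-=[1.8796, -2.3154, 0.8333]  P^-=[0.6908 -0.0553 -0.1296; -0.0553 1.3343 0.0437; -0.1296 0.0437 0.8890]  S=[1.1111 -0.3329 0.0618; -0.3329 1.7504 0.4267; 0.0618 0.4267 1.3058]  K=[0.6320 0.0919 -0.1249; -0.0104 0.7710 -0.0272; 0.0358 -0.0857 0.7056]  nu=[1.1635, -1.5439, 2.2963]  x^+=[2.1862, -3.5804, 2.6275]  P^+=[0.2701 0.0285 -0.1023; 0.0285 0.3052 -0.0382; -0.1023 -0.0382 0.2711]
step 2: x^-=[1.6985, -3.8270, 1.9878]  P^-=[0.5065 -0.0040 -0.1272; -0.0040 0.7310 -0.0416; -0.1272 -0.0416 0.5298]  S=[0.8732 -0.2017 -0.0127; -0.2017 1.1210 0.1935; -0.0127 0.1935 0.8931]  K=[0.5572 0.0813 -0.1077; -0.0100 0.6525 -0.0329; 0.0218 -0.0823 0.5911]  nu=[-0.7856, 0.6932, -1.5265]  x^+=[1.4814, -3.3166, 1.0113]  P^+=[0.2377 0.0253 -0.0893; 0.0253 0.2584 -0.0360; -0.0893 -0.0360 0.2282]
step 3: x^-=[1.4371, -3.4768, 0.6689]  P^-=[0.4795 -0.0051 -0.1072; -0.0051 0.6752 -0.0345; -0.1072 -0.0345 0.4941]  S=[0.8528 -0.1894 -0.0036; -0.1894 1.0661 0.1858; -0.0036 0.1858 0.8612]  K=[0.5446 0.0760 -0.0952; -0.0114 0.6333 -0.0282; 0.0290 -0.0756 0.5727]  nu=[-4.9054, 0.7618, 2.3867]  x^+=[-1.4038, -3.0058, 1.8357]  P^+=[0.2306 0.0233 -0.0833; 0.0233 0.2508 -0.0334; -0.0833 -0.0334 0.2203]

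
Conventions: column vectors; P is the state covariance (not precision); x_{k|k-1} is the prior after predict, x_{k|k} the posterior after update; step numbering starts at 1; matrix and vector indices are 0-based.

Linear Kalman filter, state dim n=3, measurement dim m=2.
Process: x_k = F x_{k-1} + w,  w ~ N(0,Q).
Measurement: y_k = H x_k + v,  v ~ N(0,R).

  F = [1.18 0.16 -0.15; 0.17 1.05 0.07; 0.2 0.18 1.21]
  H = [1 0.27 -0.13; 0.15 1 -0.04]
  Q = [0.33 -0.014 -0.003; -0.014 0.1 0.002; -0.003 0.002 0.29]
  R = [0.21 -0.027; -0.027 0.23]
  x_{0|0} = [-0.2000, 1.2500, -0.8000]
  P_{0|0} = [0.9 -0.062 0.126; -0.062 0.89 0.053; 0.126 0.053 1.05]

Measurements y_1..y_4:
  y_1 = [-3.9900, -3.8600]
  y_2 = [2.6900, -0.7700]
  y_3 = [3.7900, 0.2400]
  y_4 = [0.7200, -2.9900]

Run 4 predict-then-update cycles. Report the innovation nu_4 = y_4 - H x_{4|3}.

step 1: x^-=[0.0840, 1.2225, -0.7830]  P^-=[1.5590 0.2260 0.2143; 0.2260 1.1010 0.3705; 0.2143 0.3705 1.9717]  S=[1.9229 0.6846; 0.6846 1.4048]  K=[0.8634 -0.0996; -0.0445 0.8190; -0.0628 0.2611]  nu=[-4.5059, -5.1264]  x^+=[-3.2962, -2.7755, -1.8384]  P^+=[0.2292 -0.0727 0.1964; -0.0727 0.2048 0.1079; 0.1964 0.1079 1.8909]
step 2: x^-=[-4.0579, -3.6033, -3.3833]  P^-=[0.5947 -0.0501 -0.0114; -0.0501 0.3363 0.3728; -0.0114 0.3728 3.2110]  S=[0.8332 0.0657; 0.0657 0.5400]  K=[0.7002 -0.0120; -0.0557 0.5879; -0.4335 0.5020]  nu=[7.2809, 3.3067]  x^+=[1.0008, -2.0652, -4.8796]  P^+=[0.1872 -0.0409 0.2213; -0.0409 0.1513 0.2118; 0.2213 0.2118 2.9470]
step 3: x^-=[1.5824, -2.3399, -6.0759]  P^-=[0.5569 -0.0521 -0.1547; -0.0521 0.3085 0.5972; -0.1547 0.5972 4.8135]  S=[0.8409 0.0358; 0.0358 0.4972]  K=[0.6683 0.0276; -0.0792 0.5624; -0.7714 0.8227]  nu=[2.0495, 2.0995]  x^+=[3.0099, -1.3213, -5.9296]  P^+=[0.1797 -0.0287 0.2486; -0.0287 0.1491 0.3336; 0.2486 0.3336 4.0221]
step 4: x^-=[4.2298, -1.2908, -6.8106]  P^-=[0.5596 -0.0661 -0.2903; -0.0661 0.3340 0.8528; -0.2903 0.8528 6.4543]  S=[0.8830 0.0091; 0.0091 0.5024]  K=[0.6558 0.0467; -0.1043 0.5792; -1.0298 1.1155]  nu=[-4.0466, -2.6061]  x^+=[1.4541, -2.3783, -5.5507]  P^+=[0.1782 -0.0227 0.2736; -0.0227 0.1570 0.4399; 0.2736 0.4399 4.9137]

innov = [-4.0466, -2.6061]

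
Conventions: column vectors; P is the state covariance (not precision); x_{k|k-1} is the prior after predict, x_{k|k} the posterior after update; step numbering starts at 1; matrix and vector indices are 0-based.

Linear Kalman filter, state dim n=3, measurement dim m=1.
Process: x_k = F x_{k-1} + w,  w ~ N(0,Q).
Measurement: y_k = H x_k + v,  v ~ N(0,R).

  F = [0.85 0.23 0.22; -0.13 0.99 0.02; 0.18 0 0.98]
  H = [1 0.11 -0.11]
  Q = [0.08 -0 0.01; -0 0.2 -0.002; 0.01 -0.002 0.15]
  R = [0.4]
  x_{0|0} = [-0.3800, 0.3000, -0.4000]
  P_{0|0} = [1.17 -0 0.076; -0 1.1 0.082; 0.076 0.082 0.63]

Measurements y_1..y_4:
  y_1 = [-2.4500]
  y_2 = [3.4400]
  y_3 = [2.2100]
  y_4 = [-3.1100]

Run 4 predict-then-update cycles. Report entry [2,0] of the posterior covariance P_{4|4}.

step 1: x^-=[-0.3420, 0.3384, -0.4604]  P^-=[1.0507 0.1413 0.4096; 0.1413 1.3010 0.0531; 0.4096 0.0531 0.8198]  S=[1.4161]  K=[0.7212; 0.1967; 0.2297]  nu=[-2.1959]  x^+=[-1.9256, -0.0936, -0.9648]  P^+=[0.3143 -0.0596 0.1750; -0.0596 1.2462 -0.0109; 0.1750 -0.0109 0.7450]
step 2: x^-=[-1.8705, 0.1384, -1.2921]  P^-=[0.4501 0.1995 0.3665; 0.1995 1.4410 -0.0376; 0.3665 -0.0376 0.9375]  S=[0.8431]  K=[0.5121; 0.4296; 0.3075]  nu=[5.1532]  x^+=[0.7685, 2.3520, 0.2927]  P^+=[0.2290 0.0140 0.2338; 0.0140 1.2854 -0.1490; 0.2338 -0.1490 0.8577]
step 3: x^-=[1.2585, 2.2344, 0.4252]  P^-=[0.4328 0.2467 0.4009; 0.2467 1.4533 -0.1615; 0.4009 -0.1615 1.0637]  S=[0.8332]  K=[0.4991; 0.5093; 0.3194]  nu=[0.7524]  x^+=[1.6341, 2.6176, 0.6655]  P^+=[0.2253 0.0349 0.2681; 0.0349 1.2372 -0.2971; 0.2681 -0.2971 0.9786]
step 4: x^-=[2.1374, 2.3923, 0.9464]  P^-=[0.4394 0.2203 0.4239; 0.2203 1.3947 -0.3033; 0.4239 -0.3033 1.1918]  S=[0.8333]  K=[0.5005; 0.4885; 0.3113]  nu=[-5.4065]  x^+=[-0.5684, -0.2489, -0.7369]  P^+=[0.2307 0.0166 0.2940; 0.0166 1.1958 -0.4300; 0.2940 -0.4300 1.1110]

P_post[2,0] = 0.2940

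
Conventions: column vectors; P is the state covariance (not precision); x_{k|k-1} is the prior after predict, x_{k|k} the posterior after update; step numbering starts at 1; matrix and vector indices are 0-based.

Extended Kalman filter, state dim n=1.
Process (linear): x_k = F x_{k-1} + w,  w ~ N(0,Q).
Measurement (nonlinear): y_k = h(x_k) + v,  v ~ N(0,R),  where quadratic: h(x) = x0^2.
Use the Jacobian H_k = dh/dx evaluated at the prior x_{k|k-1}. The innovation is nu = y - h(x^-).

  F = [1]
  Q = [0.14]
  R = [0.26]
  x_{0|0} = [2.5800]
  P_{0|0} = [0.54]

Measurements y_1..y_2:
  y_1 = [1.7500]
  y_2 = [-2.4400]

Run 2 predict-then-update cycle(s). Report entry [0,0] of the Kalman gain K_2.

step 1: x^-=[2.5800]  P^-=[0.6800]  H_jac=[5.1600]  S=[18.3654]  K=[0.1911]  nu=[-4.9064]  x^+=[1.6426]  P^+=[0.0096]
step 2: x^-=[1.6426]  P^-=[0.1496]  H_jac=[3.2852]  S=[1.8749]  K=[0.2622]  nu=[-5.1382]  x^+=[0.2955]  P^+=[0.0207]

K[0,0] = 0.2622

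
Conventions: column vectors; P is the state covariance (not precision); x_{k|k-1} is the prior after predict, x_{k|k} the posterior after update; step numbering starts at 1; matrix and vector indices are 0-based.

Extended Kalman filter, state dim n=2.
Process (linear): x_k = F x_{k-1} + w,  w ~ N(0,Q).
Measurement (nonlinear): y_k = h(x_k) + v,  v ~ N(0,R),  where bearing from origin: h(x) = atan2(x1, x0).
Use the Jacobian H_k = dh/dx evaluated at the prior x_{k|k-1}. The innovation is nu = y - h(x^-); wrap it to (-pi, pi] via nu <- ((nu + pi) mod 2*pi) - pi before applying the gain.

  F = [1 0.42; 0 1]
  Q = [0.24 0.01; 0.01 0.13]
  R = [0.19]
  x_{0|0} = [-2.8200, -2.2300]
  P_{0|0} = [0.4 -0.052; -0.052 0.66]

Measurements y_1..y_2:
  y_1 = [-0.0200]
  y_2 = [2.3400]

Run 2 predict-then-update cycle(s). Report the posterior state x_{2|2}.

step 1: x^-=[-3.7566, -2.2300]  P^-=[0.7127 0.2352; 0.2352 0.7900]  H_jac=[0.1168 -0.1968]  S=[0.2195]  K=[0.1685; -0.5832]  nu=[2.5859]  x^+=[-3.3209, -3.7380]  P^+=[0.7065 0.2568; 0.2568 0.7153]
step 2: x^-=[-4.8909, -3.7380]  P^-=[1.2884 0.5672; 0.5672 0.8453]  H_jac=[0.0986 -0.1291]  S=[0.2022]  K=[0.2665; -0.2629]  nu=[-1.4542]  x^+=[-5.2784, -3.3557]  P^+=[1.2740 0.5814; 0.5814 0.8314]

x_post = [-5.2784, -3.3557]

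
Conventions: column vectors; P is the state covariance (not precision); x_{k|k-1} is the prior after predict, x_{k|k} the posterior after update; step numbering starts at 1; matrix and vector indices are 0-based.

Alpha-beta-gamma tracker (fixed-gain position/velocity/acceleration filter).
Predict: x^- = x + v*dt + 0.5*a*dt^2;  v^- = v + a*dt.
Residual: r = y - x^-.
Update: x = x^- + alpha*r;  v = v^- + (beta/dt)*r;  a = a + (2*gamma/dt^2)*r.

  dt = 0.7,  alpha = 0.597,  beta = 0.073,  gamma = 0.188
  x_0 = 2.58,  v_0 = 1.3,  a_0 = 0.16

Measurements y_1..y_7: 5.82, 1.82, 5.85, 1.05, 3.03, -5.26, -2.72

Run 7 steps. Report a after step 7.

step 1: x_pred=3.5292  r=2.2908  x^+=4.8968  v^+=1.6509  a^+=1.9178
step 2: x_pred=6.5223  r=-4.7023  x^+=3.7150  v^+=2.5030  a^+=-1.6905
step 3: x_pred=5.0530  r=0.7970  x^+=5.5288  v^+=1.4028  a^+=-1.0789
step 4: x_pred=6.2464  r=-5.1964  x^+=3.1442  v^+=0.1057  a^+=-5.0663
step 5: x_pred=1.9769  r=1.0531  x^+=2.6056  v^+=-3.3309  a^+=-4.2582
step 6: x_pred=-0.7693  r=-4.4907  x^+=-3.4503  v^+=-6.7800  a^+=-7.7041
step 7: x_pred=-10.0838  r=7.3638  x^+=-5.6876  v^+=-11.4050  a^+=-2.0536

a_post = -2.0536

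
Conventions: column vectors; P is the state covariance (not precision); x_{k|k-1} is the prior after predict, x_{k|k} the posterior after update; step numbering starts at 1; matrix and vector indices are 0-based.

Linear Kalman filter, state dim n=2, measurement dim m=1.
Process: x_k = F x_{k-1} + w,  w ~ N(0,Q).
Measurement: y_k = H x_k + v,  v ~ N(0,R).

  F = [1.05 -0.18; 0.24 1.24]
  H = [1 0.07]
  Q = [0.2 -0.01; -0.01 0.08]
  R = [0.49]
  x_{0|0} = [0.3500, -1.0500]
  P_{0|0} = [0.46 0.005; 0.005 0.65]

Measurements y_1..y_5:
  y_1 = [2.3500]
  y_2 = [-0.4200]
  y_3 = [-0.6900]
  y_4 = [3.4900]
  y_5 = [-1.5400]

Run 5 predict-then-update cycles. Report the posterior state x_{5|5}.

step 1: x^-=[0.5565, -1.2180]  P^-=[0.7263 -0.0329; -0.0329 1.1089]  S=[1.2172]  K=[0.5948; 0.0368]  nu=[1.8788]  x^+=[1.6741, -1.1489]  P^+=[0.2956 -0.0595; -0.0595 1.1073]
step 2: x^-=[1.9646, -1.0229]  P^-=[0.5843 -0.2575; -0.2575 1.7642]  S=[1.0469]  K=[0.5409; -0.1280]  nu=[-2.3130]  x^+=[0.7135, -0.7267]  P^+=[0.2780 -0.1850; -0.1850 1.7470]
step 3: x^-=[0.8800, -0.7299]  P^-=[0.6330 -0.5628; -0.5628 2.6721]  S=[1.0573]  K=[0.5614; -0.3554]  nu=[-1.5189]  x^+=[0.0272, -0.1902]  P^+=[0.2997 -0.3518; -0.3518 2.5385]
step 4: x^-=[0.0628, -0.2293]  P^-=[0.7457 -0.9439; -0.9439 3.7911]  S=[1.1221]  K=[0.6057; -0.6047]  nu=[3.4433]  x^+=[2.1482, -2.3115]  P^+=[0.3341 -0.5330; -0.5330 3.3808]
step 5: x^-=[2.6717, -2.3507]  P^-=[0.8793 -1.3513; -1.3513 4.9803]  S=[1.2045]  K=[0.6515; -0.8324]  nu=[-4.0472]  x^+=[0.0351, 1.0182]  P^+=[0.3681 -0.6981; -0.6981 4.1457]

x_post = [0.0351, 1.0182]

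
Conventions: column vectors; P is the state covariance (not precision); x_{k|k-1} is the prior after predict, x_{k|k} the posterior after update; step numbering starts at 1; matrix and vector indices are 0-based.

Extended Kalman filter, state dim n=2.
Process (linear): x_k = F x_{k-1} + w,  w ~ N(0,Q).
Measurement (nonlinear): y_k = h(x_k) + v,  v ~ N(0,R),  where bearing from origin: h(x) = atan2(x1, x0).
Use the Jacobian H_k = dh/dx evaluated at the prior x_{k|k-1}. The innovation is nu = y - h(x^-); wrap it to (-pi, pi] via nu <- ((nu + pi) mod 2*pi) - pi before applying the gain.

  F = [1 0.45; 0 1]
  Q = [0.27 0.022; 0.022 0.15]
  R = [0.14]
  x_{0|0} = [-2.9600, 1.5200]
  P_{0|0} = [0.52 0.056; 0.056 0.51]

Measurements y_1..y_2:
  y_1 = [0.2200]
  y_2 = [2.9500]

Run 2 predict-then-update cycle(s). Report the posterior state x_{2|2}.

step 1: x^-=[-2.2760, 1.5200]  P^-=[0.9437 0.3075; 0.3075 0.6600]  H_jac=[-0.2029 -0.3038]  S=[0.2777]  K=[-1.0260; -0.9468]  nu=[-2.3328]  x^+=[0.1174, 3.7287]  P^+=[0.6513 0.0377; 0.0377 0.4110]
step 2: x^-=[1.7953, 3.7287]  P^-=[1.0385 0.2447; 0.2447 0.5610]  H_jac=[-0.2177 0.1048]  S=[0.1842]  K=[-1.0881; 0.0301]  nu=[1.8279]  x^+=[-0.1937, 3.7836]  P^+=[0.8204 0.2507; 0.2507 0.5609]

x_post = [-0.1937, 3.7836]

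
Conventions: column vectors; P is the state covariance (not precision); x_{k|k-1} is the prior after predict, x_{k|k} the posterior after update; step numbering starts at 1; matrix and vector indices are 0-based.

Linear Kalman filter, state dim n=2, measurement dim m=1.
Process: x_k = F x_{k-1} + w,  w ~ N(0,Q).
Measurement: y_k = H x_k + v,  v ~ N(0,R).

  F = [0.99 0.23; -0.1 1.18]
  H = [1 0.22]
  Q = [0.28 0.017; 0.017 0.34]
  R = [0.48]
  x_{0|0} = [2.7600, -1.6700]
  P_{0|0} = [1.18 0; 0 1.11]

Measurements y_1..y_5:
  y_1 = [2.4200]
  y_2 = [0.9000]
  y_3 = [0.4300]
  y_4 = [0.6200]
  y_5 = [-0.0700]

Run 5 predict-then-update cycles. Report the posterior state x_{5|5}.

x_post = [0.4728, -3.4021]

step 1: x^-=[2.3483, -2.2466]  P^-=[1.4952 0.2014; 0.2014 1.8974]  S=[2.1557]  K=[0.7142; 0.2871]  nu=[0.5660]  x^+=[2.7525, -2.0841]  P^+=[0.3957 -0.2405; -0.2405 1.7197]
step 2: x^-=[2.2456, -2.7345]  P^-=[0.6493 0.1691; 0.1691 2.7952]  S=[1.3390]  K=[0.5127; 0.5856]  nu=[-0.7440]  x^+=[1.8642, -3.1702]  P^+=[0.2973 -0.2329; -0.2329 2.3361]
step 3: x^-=[1.1164, -3.9272]  P^-=[0.5889 0.3549; 0.3549 3.6508]  S=[1.4018]  K=[0.4758; 0.8261]  nu=[0.1776]  x^+=[1.2009, -3.7805]  P^+=[0.2716 -0.1961; -0.1961 2.6941]
step 4: x^-=[0.3194, -4.5811]  P^-=[0.5993 0.4967; 0.4967 4.1402]  S=[1.4983]  K=[0.4730; 0.9394]  nu=[1.3085]  x^+=[0.9382, -3.3519]  P^+=[0.2642 -0.1690; -0.1690 2.8180]
step 5: x^-=[0.1579, -4.0490]  P^-=[0.6110 0.5621; 0.5621 4.3063]  S=[1.5468]  K=[0.4750; 0.9759]  nu=[0.6629]  x^+=[0.4728, -3.4021]  P^+=[0.2621 -0.1549; -0.1549 2.8332]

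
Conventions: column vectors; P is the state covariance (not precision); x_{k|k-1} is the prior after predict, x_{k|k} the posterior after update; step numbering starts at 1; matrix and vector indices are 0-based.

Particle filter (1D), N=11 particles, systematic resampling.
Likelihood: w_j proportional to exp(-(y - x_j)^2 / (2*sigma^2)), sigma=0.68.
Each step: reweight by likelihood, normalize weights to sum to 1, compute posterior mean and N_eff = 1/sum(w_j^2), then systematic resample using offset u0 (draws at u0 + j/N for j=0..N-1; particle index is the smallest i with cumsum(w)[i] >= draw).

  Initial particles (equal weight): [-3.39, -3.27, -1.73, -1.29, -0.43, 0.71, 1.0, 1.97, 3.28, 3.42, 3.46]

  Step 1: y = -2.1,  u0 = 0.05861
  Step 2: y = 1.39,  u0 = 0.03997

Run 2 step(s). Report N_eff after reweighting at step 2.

step 1: w=[0.0921, 0.1267, 0.4800, 0.2738, 0.0273, 0.0001, 0.0000, 0.0000, 0.0000, 0.0000, 0.0000]  mean=-1.9217  Neff=3.0241  idx=[0, 1, 2, 2, 2, 2, 2, 2, 3, 3, 3]
step 2: w=[0.0000, 0.0000, 0.0187, 0.0187, 0.0187, 0.0187, 0.0187, 0.0187, 0.2959, 0.2959, 0.2959]  mean=-1.3395  Neff=3.7777  idx=[4, 8, 8, 8, 8, 9, 9, 9, 10, 10, 10]

N_eff = 3.7777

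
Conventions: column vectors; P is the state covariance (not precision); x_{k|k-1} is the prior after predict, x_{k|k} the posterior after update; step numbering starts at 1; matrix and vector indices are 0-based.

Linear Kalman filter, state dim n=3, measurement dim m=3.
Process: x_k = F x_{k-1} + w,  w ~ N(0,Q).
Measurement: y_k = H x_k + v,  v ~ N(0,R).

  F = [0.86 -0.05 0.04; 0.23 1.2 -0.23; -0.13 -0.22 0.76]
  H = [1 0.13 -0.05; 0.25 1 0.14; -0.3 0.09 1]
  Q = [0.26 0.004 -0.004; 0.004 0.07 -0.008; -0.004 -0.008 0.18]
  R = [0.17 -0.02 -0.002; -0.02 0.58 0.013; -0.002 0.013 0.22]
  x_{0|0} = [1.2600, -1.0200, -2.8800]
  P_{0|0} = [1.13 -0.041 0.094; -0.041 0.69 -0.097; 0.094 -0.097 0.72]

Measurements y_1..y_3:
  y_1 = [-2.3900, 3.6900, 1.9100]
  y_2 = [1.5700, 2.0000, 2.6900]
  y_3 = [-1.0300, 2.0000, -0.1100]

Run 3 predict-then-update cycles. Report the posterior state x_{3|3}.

step 1: x^-=[1.0194, -0.2718, -2.1282]  P^-=[1.1090 0.1141 -0.0279; 0.1141 1.1824 -0.4155; -0.0279 -0.4155 0.6599]  S=[1.3385 0.5339 -0.4285; 0.5339 1.7835 -0.3295; -0.4285 -0.3295 0.9250]  K=[0.8576 -0.0385 0.0048; -0.1008 0.6416 -0.1892; 0.1913 -0.1070 0.7325]  nu=[-3.4805, 4.0049, 4.3685]  x^+=[-2.0988, 1.8220, -0.0227]  P^+=[0.1606 -0.0873 0.0549; -0.0873 0.4069 -0.0959; 0.0549 -0.0959 0.1845]
step 2: x^-=[-1.8970, 1.7089, -0.1453]  P^-=[0.3918 -0.0955 0.0442; -0.0955 0.6732 -0.2155; 0.0442 -0.2155 0.3252]  S=[0.5475 0.0771 -0.1150; 0.0771 1.1791 -0.0928; -0.1150 -0.0928 0.5258]  K=[0.6919 -0.0388 -0.0114; -0.1039 0.5184 -0.1714; 0.1330 -0.0988 0.5681]  nu=[3.2375, 0.7857, 2.1124]  x^+=[0.2886, 1.4179, 1.4077]  P^+=[0.1302 -0.0748 0.0414; -0.0748 0.3309 -0.0830; 0.0414 -0.0830 0.1433]
step 3: x^-=[0.2336, 1.4441, 0.7204]  P^-=[0.3670 -0.0805 0.0338; -0.0805 0.5610 -0.1802; 0.0338 -0.1802 0.2963]  S=[0.5252 0.0695 -0.1127; 0.0695 1.0814 -0.0757; -0.1127 -0.0757 0.5055]  K=[0.6754 -0.0300 -0.0191; -0.0939 0.4717 -0.1592; 0.1210 -0.0900 0.5475]  nu=[-1.4153, 0.3966, -0.8903]  x^+=[-0.7173, 1.9059, 0.0260]  P^+=[0.1262 -0.0680 0.0381; -0.0680 0.3011 -0.0762; 0.0381 -0.0762 0.1373]

x_post = [-0.7173, 1.9059, 0.0260]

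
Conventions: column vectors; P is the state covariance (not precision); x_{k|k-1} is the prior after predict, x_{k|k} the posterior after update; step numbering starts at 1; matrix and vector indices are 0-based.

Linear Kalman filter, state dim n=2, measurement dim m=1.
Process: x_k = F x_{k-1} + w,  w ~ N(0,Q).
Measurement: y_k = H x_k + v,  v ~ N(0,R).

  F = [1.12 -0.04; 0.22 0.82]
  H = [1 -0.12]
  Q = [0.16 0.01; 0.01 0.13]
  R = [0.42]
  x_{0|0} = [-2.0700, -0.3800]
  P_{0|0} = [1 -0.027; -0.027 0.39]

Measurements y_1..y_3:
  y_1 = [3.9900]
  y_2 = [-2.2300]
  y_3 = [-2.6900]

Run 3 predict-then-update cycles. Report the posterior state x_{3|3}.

x_post = [-1.4545, -0.4157]

step 1: x^-=[-2.3032, -0.7670]  P^-=[1.4174 0.2190; 0.2190 0.4309]  S=[1.7911]  K=[0.7767; 0.0934]  nu=[6.2012]  x^+=[2.5133, -0.1876]  P^+=[0.3369 0.0891; 0.0891 0.4153]
step 2: x^-=[2.8224, 0.3991]  P^-=[0.5753 0.1604; 0.1604 0.4577]  S=[0.9634]  K=[0.5772; 0.1095]  nu=[-5.0046]  x^+=[-0.0661, -0.1489]  P^+=[0.2544 0.0995; 0.0995 0.4461]
step 3: x^-=[-0.0681, -0.1367]  P^-=[0.4709 0.1486; 0.1486 0.4782]  S=[0.8621]  K=[0.5255; 0.1058]  nu=[-2.6383]  x^+=[-1.4545, -0.4157]  P^+=[0.2328 0.1006; 0.1006 0.4685]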